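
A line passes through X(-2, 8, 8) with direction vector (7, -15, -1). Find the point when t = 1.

P(t) = X + t·d
  = (-2 + 7·1, 8 + (-15)·1, 8 + (-1)·1)
  = (-2 + 7, 8 - 15, 8 - 1)
  = (5, -7, 7)

(5, -7, 7)


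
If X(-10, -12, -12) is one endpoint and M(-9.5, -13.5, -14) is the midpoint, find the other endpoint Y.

Y = 2M - X
  = (2·(-9.5) - (-10), 2·(-13.5) - (-12), 2·(-14) - (-12))
  = (-19 + 10, -27 + 12, -28 + 12)
  = (-9, -15, -16)

(-9, -15, -16)


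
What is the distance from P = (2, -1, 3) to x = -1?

distance = |a·x₀ + b·y₀ + c·z₀ - d| / √(a² + b² + c²)
  = |1·2 + 0·(-1) + 0·3 - (-1)| / √(1² + 0² + 0²)
  = |2 + 0 + 0 + 1| / √(1 + 0 + 0)
  = |3| / √1
  = 3 / 1
  ≈ 3

3


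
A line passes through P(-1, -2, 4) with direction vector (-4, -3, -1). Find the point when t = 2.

P(t) = P + t·d
  = (-1 + (-4)·2, -2 + (-3)·2, 4 + (-1)·2)
  = (-1 - 8, -2 - 6, 4 - 2)
  = (-9, -8, 2)

(-9, -8, 2)


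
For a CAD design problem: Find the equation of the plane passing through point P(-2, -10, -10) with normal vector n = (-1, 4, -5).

The plane through P with normal n = (a, b, c) satisfies n·(r - P) = 0,
i.e. ax + by + cz = a·x₀ + b·y₀ + c·z₀.
d = (-1)·(-2) + 4·(-10) + (-5)·(-10)
  = 2 - 40 + 50
  = 12
Equation: -x + 4y - 5z = 12

-x + 4y - 5z = 12


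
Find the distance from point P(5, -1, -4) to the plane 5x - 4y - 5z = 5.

distance = |a·x₀ + b·y₀ + c·z₀ - d| / √(a² + b² + c²)
  = |5·5 + (-4)·(-1) + (-5)·(-4) - 5| / √(5² + (-4)² + (-5)²)
  = |25 + 4 + 20 - 5| / √(25 + 16 + 25)
  = |44| / √66
  = 44 / 8.124
  ≈ 5.416

5.416


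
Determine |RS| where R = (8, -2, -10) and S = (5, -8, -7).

d = √[(x₂-x₁)² + (y₂-y₁)² + (z₂-z₁)²]
  = √[(-3)² + (-6)² + 3²]
  = √[9 + 36 + 9]
  = √54
  ≈ 7.348

7.348


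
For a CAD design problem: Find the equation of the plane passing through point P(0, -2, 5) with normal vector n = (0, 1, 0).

The plane through P with normal n = (a, b, c) satisfies n·(r - P) = 0,
i.e. ax + by + cz = a·x₀ + b·y₀ + c·z₀.
d = 0·0 + 1·(-2) + 0·5
  = 0 - 2 + 0
  = -2
Equation: y = -2

y = -2


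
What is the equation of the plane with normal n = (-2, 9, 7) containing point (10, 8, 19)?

The plane through P with normal n = (a, b, c) satisfies n·(r - P) = 0,
i.e. ax + by + cz = a·x₀ + b·y₀ + c·z₀.
d = (-2)·10 + 9·8 + 7·19
  = -20 + 72 + 133
  = 185
Equation: -2x + 9y + 7z = 185

-2x + 9y + 7z = 185


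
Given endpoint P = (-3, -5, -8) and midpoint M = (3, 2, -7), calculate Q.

Q = 2M - P
  = (2·3 - (-3), 2·2 - (-5), 2·(-7) - (-8))
  = (6 + 3, 4 + 5, -14 + 8)
  = (9, 9, -6)

(9, 9, -6)


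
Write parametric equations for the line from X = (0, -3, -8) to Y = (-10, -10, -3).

Direction vector d = Y - X = (-10 + 0, -10 + 3, -3 + 8) = (-10, -7, 5)
Parametric form r = X + t·d:
x = 0 - 10t, y = -3 - 7t, z = -8 + 5t

x = 0 - 10t, y = -3 - 7t, z = -8 + 5t


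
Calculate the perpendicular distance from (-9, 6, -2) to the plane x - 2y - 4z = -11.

distance = |a·x₀ + b·y₀ + c·z₀ - d| / √(a² + b² + c²)
  = |1·(-9) + (-2)·6 + (-4)·(-2) - (-11)| / √(1² + (-2)² + (-4)²)
  = |-9 - 12 + 8 + 11| / √(1 + 4 + 16)
  = |-2| / √21
  = 2 / 4.583
  ≈ 0.4364

0.4364


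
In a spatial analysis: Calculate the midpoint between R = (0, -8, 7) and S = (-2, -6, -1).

M = ((x₁+x₂)/2, (y₁+y₂)/2, (z₁+z₂)/2)
  = ((0 - 2)/2, (-8 - 6)/2, (7 - 1)/2)
  = (-2/2, -14/2, 6/2)
  = (-1, -7, 3)

(-1, -7, 3)


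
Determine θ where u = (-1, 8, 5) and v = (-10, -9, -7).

u·v = (-1)·(-10) + 8·(-9) + 5·(-7) = 10 - 72 - 35 = -97
|u| = √((-1)² + 8² + 5²) = √90 ≈ 9.487
|v| = √((-10)² + (-9)² + (-7)²) = √230 ≈ 15.17
cos θ = (u·v)/(|u||v|) = -97/(9.487·15.17) ≈ -0.6742
θ = arccos(-0.6742) ≈ 132.4°

132.4°


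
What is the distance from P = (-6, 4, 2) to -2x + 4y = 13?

distance = |a·x₀ + b·y₀ + c·z₀ - d| / √(a² + b² + c²)
  = |(-2)·(-6) + 4·4 + 0·2 - 13| / √((-2)² + 4² + 0²)
  = |12 + 16 + 0 - 13| / √(4 + 16 + 0)
  = |15| / √20
  = 15 / 4.472
  ≈ 3.354

3.354


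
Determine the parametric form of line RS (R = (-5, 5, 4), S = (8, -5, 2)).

Direction vector d = S - R = (8 + 5, -5 - 5, 2 - 4) = (13, -10, -2)
Parametric form r = R + t·d:
x = -5 + 13t, y = 5 - 10t, z = 4 - 2t

x = -5 + 13t, y = 5 - 10t, z = 4 - 2t


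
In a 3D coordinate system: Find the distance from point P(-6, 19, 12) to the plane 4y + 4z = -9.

distance = |a·x₀ + b·y₀ + c·z₀ - d| / √(a² + b² + c²)
  = |0·(-6) + 4·19 + 4·12 - (-9)| / √(0² + 4² + 4²)
  = |0 + 76 + 48 + 9| / √(0 + 16 + 16)
  = |133| / √32
  = 133 / 5.657
  ≈ 23.51

23.51


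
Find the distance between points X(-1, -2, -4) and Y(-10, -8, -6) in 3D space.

d = √[(x₂-x₁)² + (y₂-y₁)² + (z₂-z₁)²]
  = √[(-9)² + (-6)² + (-2)²]
  = √[81 + 36 + 4]
  = √121
  ≈ 11

11


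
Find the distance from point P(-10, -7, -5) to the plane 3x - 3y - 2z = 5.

distance = |a·x₀ + b·y₀ + c·z₀ - d| / √(a² + b² + c²)
  = |3·(-10) + (-3)·(-7) + (-2)·(-5) - 5| / √(3² + (-3)² + (-2)²)
  = |-30 + 21 + 10 - 5| / √(9 + 9 + 4)
  = |-4| / √22
  = 4 / 4.69
  ≈ 0.8528

0.8528


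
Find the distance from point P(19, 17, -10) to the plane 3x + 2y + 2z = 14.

distance = |a·x₀ + b·y₀ + c·z₀ - d| / √(a² + b² + c²)
  = |3·19 + 2·17 + 2·(-10) - 14| / √(3² + 2² + 2²)
  = |57 + 34 - 20 - 14| / √(9 + 4 + 4)
  = |57| / √17
  = 57 / 4.123
  ≈ 13.82

13.82


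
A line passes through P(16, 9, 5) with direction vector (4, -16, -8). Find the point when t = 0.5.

P(t) = P + t·d
  = (16 + 4·0.5, 9 + (-16)·0.5, 5 + (-8)·0.5)
  = (16 + 2, 9 - 8, 5 - 4)
  = (18, 1, 1)

(18, 1, 1)


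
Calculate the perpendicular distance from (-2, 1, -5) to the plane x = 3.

distance = |a·x₀ + b·y₀ + c·z₀ - d| / √(a² + b² + c²)
  = |1·(-2) + 0·1 + 0·(-5) - 3| / √(1² + 0² + 0²)
  = |-2 + 0 + 0 - 3| / √(1 + 0 + 0)
  = |-5| / √1
  = 5 / 1
  ≈ 5

5


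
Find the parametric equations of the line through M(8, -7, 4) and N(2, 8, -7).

Direction vector d = N - M = (2 - 8, 8 + 7, -7 - 4) = (-6, 15, -11)
Parametric form r = M + t·d:
x = 8 - 6t, y = -7 + 15t, z = 4 - 11t

x = 8 - 6t, y = -7 + 15t, z = 4 - 11t


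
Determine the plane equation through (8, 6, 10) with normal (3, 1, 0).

The plane through P with normal n = (a, b, c) satisfies n·(r - P) = 0,
i.e. ax + by + cz = a·x₀ + b·y₀ + c·z₀.
d = 3·8 + 1·6 + 0·10
  = 24 + 6 + 0
  = 30
Equation: 3x + y = 30

3x + y = 30


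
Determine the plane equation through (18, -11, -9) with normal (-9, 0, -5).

The plane through P with normal n = (a, b, c) satisfies n·(r - P) = 0,
i.e. ax + by + cz = a·x₀ + b·y₀ + c·z₀.
d = (-9)·18 + 0·(-11) + (-5)·(-9)
  = -162 + 0 + 45
  = -117
Equation: -9x - 5z = -117

-9x - 5z = -117


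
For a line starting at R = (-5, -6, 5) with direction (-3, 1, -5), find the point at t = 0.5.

P(t) = R + t·d
  = (-5 + (-3)·0.5, -6 + 1·0.5, 5 + (-5)·0.5)
  = (-5 - 1.5, -6 + 0.5, 5 - 2.5)
  = (-6.5, -5.5, 2.5)

(-6.5, -5.5, 2.5)


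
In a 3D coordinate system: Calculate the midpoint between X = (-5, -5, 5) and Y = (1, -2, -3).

M = ((x₁+x₂)/2, (y₁+y₂)/2, (z₁+z₂)/2)
  = ((-5 + 1)/2, (-5 - 2)/2, (5 - 3)/2)
  = (-4/2, -7/2, 2/2)
  = (-2, -3.5, 1)

(-2, -3.5, 1)


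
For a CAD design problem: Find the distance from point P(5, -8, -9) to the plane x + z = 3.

distance = |a·x₀ + b·y₀ + c·z₀ - d| / √(a² + b² + c²)
  = |1·5 + 0·(-8) + 1·(-9) - 3| / √(1² + 0² + 1²)
  = |5 + 0 - 9 - 3| / √(1 + 0 + 1)
  = |-7| / √2
  = 7 / 1.414
  ≈ 4.95

4.95


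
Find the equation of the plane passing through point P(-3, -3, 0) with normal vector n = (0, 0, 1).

The plane through P with normal n = (a, b, c) satisfies n·(r - P) = 0,
i.e. ax + by + cz = a·x₀ + b·y₀ + c·z₀.
d = 0·(-3) + 0·(-3) + 1·0
  = 0 + 0 + 0
  = 0
Equation: z = 0

z = 0


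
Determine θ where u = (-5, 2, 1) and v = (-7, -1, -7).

u·v = (-5)·(-7) + 2·(-1) + 1·(-7) = 35 - 2 - 7 = 26
|u| = √((-5)² + 2² + 1²) = √30 ≈ 5.477
|v| = √((-7)² + (-1)² + (-7)²) = √99 ≈ 9.95
cos θ = (u·v)/(|u||v|) = 26/(5.477·9.95) ≈ 0.4771
θ = arccos(0.4771) ≈ 61.5°

61.5°


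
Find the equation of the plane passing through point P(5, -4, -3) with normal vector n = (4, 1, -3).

The plane through P with normal n = (a, b, c) satisfies n·(r - P) = 0,
i.e. ax + by + cz = a·x₀ + b·y₀ + c·z₀.
d = 4·5 + 1·(-4) + (-3)·(-3)
  = 20 - 4 + 9
  = 25
Equation: 4x + y - 3z = 25

4x + y - 3z = 25


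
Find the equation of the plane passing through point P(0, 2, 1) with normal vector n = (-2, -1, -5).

The plane through P with normal n = (a, b, c) satisfies n·(r - P) = 0,
i.e. ax + by + cz = a·x₀ + b·y₀ + c·z₀.
d = (-2)·0 + (-1)·2 + (-5)·1
  = 0 - 2 - 5
  = -7
Equation: -2x - y - 5z = -7

-2x - y - 5z = -7


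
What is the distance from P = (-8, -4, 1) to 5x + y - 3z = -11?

distance = |a·x₀ + b·y₀ + c·z₀ - d| / √(a² + b² + c²)
  = |5·(-8) + 1·(-4) + (-3)·1 - (-11)| / √(5² + 1² + (-3)²)
  = |-40 - 4 - 3 + 11| / √(25 + 1 + 9)
  = |-36| / √35
  = 36 / 5.916
  ≈ 6.085

6.085


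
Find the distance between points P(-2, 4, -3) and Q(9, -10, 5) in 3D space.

d = √[(x₂-x₁)² + (y₂-y₁)² + (z₂-z₁)²]
  = √[11² + (-14)² + 8²]
  = √[121 + 196 + 64]
  = √381
  ≈ 19.52

19.52


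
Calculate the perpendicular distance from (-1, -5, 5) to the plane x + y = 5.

distance = |a·x₀ + b·y₀ + c·z₀ - d| / √(a² + b² + c²)
  = |1·(-1) + 1·(-5) + 0·5 - 5| / √(1² + 1² + 0²)
  = |-1 - 5 + 0 - 5| / √(1 + 1 + 0)
  = |-11| / √2
  = 11 / 1.414
  ≈ 7.778

7.778


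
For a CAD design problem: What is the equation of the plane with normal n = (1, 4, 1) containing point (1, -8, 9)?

The plane through P with normal n = (a, b, c) satisfies n·(r - P) = 0,
i.e. ax + by + cz = a·x₀ + b·y₀ + c·z₀.
d = 1·1 + 4·(-8) + 1·9
  = 1 - 32 + 9
  = -22
Equation: x + 4y + z = -22

x + 4y + z = -22


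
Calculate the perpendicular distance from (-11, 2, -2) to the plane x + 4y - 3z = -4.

distance = |a·x₀ + b·y₀ + c·z₀ - d| / √(a² + b² + c²)
  = |1·(-11) + 4·2 + (-3)·(-2) - (-4)| / √(1² + 4² + (-3)²)
  = |-11 + 8 + 6 + 4| / √(1 + 16 + 9)
  = |7| / √26
  = 7 / 5.099
  ≈ 1.373

1.373


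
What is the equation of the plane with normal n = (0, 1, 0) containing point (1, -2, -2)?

The plane through P with normal n = (a, b, c) satisfies n·(r - P) = 0,
i.e. ax + by + cz = a·x₀ + b·y₀ + c·z₀.
d = 0·1 + 1·(-2) + 0·(-2)
  = 0 - 2 + 0
  = -2
Equation: y = -2

y = -2


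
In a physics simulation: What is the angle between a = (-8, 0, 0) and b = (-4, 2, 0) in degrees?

a·b = (-8)·(-4) + 0·2 + 0·0 = 32 + 0 + 0 = 32
|a| = √((-8)² + 0² + 0²) = √64 ≈ 8
|b| = √((-4)² + 2² + 0²) = √20 ≈ 4.472
cos θ = (a·b)/(|a||b|) = 32/(8·4.472) ≈ 0.8944
θ = arccos(0.8944) ≈ 26.57°

26.57°


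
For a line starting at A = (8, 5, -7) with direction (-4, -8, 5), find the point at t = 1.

P(t) = A + t·d
  = (8 + (-4)·1, 5 + (-8)·1, -7 + 5·1)
  = (8 - 4, 5 - 8, -7 + 5)
  = (4, -3, -2)

(4, -3, -2)


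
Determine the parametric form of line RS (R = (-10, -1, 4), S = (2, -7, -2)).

Direction vector d = S - R = (2 + 10, -7 + 1, -2 - 4) = (12, -6, -6)
Parametric form r = R + t·d:
x = -10 + 12t, y = -1 - 6t, z = 4 - 6t

x = -10 + 12t, y = -1 - 6t, z = 4 - 6t


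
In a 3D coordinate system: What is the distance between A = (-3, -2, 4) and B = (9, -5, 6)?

d = √[(x₂-x₁)² + (y₂-y₁)² + (z₂-z₁)²]
  = √[12² + (-3)² + 2²]
  = √[144 + 9 + 4]
  = √157
  ≈ 12.53

12.53


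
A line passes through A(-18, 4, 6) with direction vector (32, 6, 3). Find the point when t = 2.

P(t) = A + t·d
  = (-18 + 32·2, 4 + 6·2, 6 + 3·2)
  = (-18 + 64, 4 + 12, 6 + 6)
  = (46, 16, 12)

(46, 16, 12)


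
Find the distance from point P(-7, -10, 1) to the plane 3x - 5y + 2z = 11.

distance = |a·x₀ + b·y₀ + c·z₀ - d| / √(a² + b² + c²)
  = |3·(-7) + (-5)·(-10) + 2·1 - 11| / √(3² + (-5)² + 2²)
  = |-21 + 50 + 2 - 11| / √(9 + 25 + 4)
  = |20| / √38
  = 20 / 6.164
  ≈ 3.244

3.244


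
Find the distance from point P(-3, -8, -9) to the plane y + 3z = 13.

distance = |a·x₀ + b·y₀ + c·z₀ - d| / √(a² + b² + c²)
  = |0·(-3) + 1·(-8) + 3·(-9) - 13| / √(0² + 1² + 3²)
  = |0 - 8 - 27 - 13| / √(0 + 1 + 9)
  = |-48| / √10
  = 48 / 3.162
  ≈ 15.18

15.18


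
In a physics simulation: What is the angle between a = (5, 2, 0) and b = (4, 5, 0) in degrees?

a·b = 5·4 + 2·5 + 0·0 = 20 + 10 + 0 = 30
|a| = √(5² + 2² + 0²) = √29 ≈ 5.385
|b| = √(4² + 5² + 0²) = √41 ≈ 6.403
cos θ = (a·b)/(|a||b|) = 30/(5.385·6.403) ≈ 0.87
θ = arccos(0.87) ≈ 29.54°

29.54°


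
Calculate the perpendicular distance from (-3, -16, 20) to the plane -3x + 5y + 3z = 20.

distance = |a·x₀ + b·y₀ + c·z₀ - d| / √(a² + b² + c²)
  = |(-3)·(-3) + 5·(-16) + 3·20 - 20| / √((-3)² + 5² + 3²)
  = |9 - 80 + 60 - 20| / √(9 + 25 + 9)
  = |-31| / √43
  = 31 / 6.557
  ≈ 4.727

4.727


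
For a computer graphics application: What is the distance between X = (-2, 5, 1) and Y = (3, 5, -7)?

d = √[(x₂-x₁)² + (y₂-y₁)² + (z₂-z₁)²]
  = √[5² + 0² + (-8)²]
  = √[25 + 0 + 64]
  = √89
  ≈ 9.434

9.434


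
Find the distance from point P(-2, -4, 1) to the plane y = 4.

distance = |a·x₀ + b·y₀ + c·z₀ - d| / √(a² + b² + c²)
  = |0·(-2) + 1·(-4) + 0·1 - 4| / √(0² + 1² + 0²)
  = |0 - 4 + 0 - 4| / √(0 + 1 + 0)
  = |-8| / √1
  = 8 / 1
  ≈ 8

8


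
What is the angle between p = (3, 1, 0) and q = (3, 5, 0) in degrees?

p·q = 3·3 + 1·5 + 0·0 = 9 + 5 + 0 = 14
|p| = √(3² + 1² + 0²) = √10 ≈ 3.162
|q| = √(3² + 5² + 0²) = √34 ≈ 5.831
cos θ = (p·q)/(|p||q|) = 14/(3.162·5.831) ≈ 0.7593
θ = arccos(0.7593) ≈ 40.6°

40.6°


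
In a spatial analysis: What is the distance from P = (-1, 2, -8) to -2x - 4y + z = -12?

distance = |a·x₀ + b·y₀ + c·z₀ - d| / √(a² + b² + c²)
  = |(-2)·(-1) + (-4)·2 + 1·(-8) - (-12)| / √((-2)² + (-4)² + 1²)
  = |2 - 8 - 8 + 12| / √(4 + 16 + 1)
  = |-2| / √21
  = 2 / 4.583
  ≈ 0.4364

0.4364


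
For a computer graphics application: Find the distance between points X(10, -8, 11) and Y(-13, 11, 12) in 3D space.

d = √[(x₂-x₁)² + (y₂-y₁)² + (z₂-z₁)²]
  = √[(-23)² + 19² + 1²]
  = √[529 + 361 + 1]
  = √891
  ≈ 29.85

29.85


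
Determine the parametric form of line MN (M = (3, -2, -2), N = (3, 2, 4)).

Direction vector d = N - M = (3 - 3, 2 + 2, 4 + 2) = (0, 4, 6)
Parametric form r = M + t·d:
x = 3, y = -2 + 4t, z = -2 + 6t

x = 3, y = -2 + 4t, z = -2 + 6t


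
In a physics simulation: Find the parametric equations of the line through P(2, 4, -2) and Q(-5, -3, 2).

Direction vector d = Q - P = (-5 - 2, -3 - 4, 2 + 2) = (-7, -7, 4)
Parametric form r = P + t·d:
x = 2 - 7t, y = 4 - 7t, z = -2 + 4t

x = 2 - 7t, y = 4 - 7t, z = -2 + 4t


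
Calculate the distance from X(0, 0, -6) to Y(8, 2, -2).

d = √[(x₂-x₁)² + (y₂-y₁)² + (z₂-z₁)²]
  = √[8² + 2² + 4²]
  = √[64 + 4 + 16]
  = √84
  ≈ 9.165

9.165


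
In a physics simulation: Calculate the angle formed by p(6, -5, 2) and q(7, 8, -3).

p·q = 6·7 + (-5)·8 + 2·(-3) = 42 - 40 - 6 = -4
|p| = √(6² + (-5)² + 2²) = √65 ≈ 8.062
|q| = √(7² + 8² + (-3)²) = √122 ≈ 11.05
cos θ = (p·q)/(|p||q|) = -4/(8.062·11.05) ≈ -0.04492
θ = arccos(-0.04492) ≈ 92.57°

92.57°


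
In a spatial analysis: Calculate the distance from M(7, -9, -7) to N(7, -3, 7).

d = √[(x₂-x₁)² + (y₂-y₁)² + (z₂-z₁)²]
  = √[0² + 6² + 14²]
  = √[0 + 36 + 196]
  = √232
  ≈ 15.23

15.23


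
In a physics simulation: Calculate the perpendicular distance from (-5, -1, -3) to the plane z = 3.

distance = |a·x₀ + b·y₀ + c·z₀ - d| / √(a² + b² + c²)
  = |0·(-5) + 0·(-1) + 1·(-3) - 3| / √(0² + 0² + 1²)
  = |0 + 0 - 3 - 3| / √(0 + 0 + 1)
  = |-6| / √1
  = 6 / 1
  ≈ 6

6


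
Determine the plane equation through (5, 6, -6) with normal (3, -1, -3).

The plane through P with normal n = (a, b, c) satisfies n·(r - P) = 0,
i.e. ax + by + cz = a·x₀ + b·y₀ + c·z₀.
d = 3·5 + (-1)·6 + (-3)·(-6)
  = 15 - 6 + 18
  = 27
Equation: 3x - y - 3z = 27

3x - y - 3z = 27


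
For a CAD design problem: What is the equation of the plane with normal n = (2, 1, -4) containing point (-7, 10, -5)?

The plane through P with normal n = (a, b, c) satisfies n·(r - P) = 0,
i.e. ax + by + cz = a·x₀ + b·y₀ + c·z₀.
d = 2·(-7) + 1·10 + (-4)·(-5)
  = -14 + 10 + 20
  = 16
Equation: 2x + y - 4z = 16

2x + y - 4z = 16


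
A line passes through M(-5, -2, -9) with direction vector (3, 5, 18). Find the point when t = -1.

P(t) = M + t·d
  = (-5 + 3·(-1), -2 + 5·(-1), -9 + 18·(-1))
  = (-5 - 3, -2 - 5, -9 - 18)
  = (-8, -7, -27)

(-8, -7, -27)


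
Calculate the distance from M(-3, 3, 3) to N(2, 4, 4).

d = √[(x₂-x₁)² + (y₂-y₁)² + (z₂-z₁)²]
  = √[5² + 1² + 1²]
  = √[25 + 1 + 1]
  = √27
  ≈ 5.196

5.196


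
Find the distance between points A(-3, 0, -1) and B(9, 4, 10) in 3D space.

d = √[(x₂-x₁)² + (y₂-y₁)² + (z₂-z₁)²]
  = √[12² + 4² + 11²]
  = √[144 + 16 + 121]
  = √281
  ≈ 16.76

16.76


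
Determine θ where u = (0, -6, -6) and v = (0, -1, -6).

u·v = 0·0 + (-6)·(-1) + (-6)·(-6) = 0 + 6 + 36 = 42
|u| = √(0² + (-6)² + (-6)²) = √72 ≈ 8.485
|v| = √(0² + (-1)² + (-6)²) = √37 ≈ 6.083
cos θ = (u·v)/(|u||v|) = 42/(8.485·6.083) ≈ 0.8137
θ = arccos(0.8137) ≈ 35.54°

35.54°


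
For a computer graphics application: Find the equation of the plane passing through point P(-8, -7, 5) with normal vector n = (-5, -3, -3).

The plane through P with normal n = (a, b, c) satisfies n·(r - P) = 0,
i.e. ax + by + cz = a·x₀ + b·y₀ + c·z₀.
d = (-5)·(-8) + (-3)·(-7) + (-3)·5
  = 40 + 21 - 15
  = 46
Equation: -5x - 3y - 3z = 46

-5x - 3y - 3z = 46


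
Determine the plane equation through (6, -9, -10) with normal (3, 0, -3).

The plane through P with normal n = (a, b, c) satisfies n·(r - P) = 0,
i.e. ax + by + cz = a·x₀ + b·y₀ + c·z₀.
d = 3·6 + 0·(-9) + (-3)·(-10)
  = 18 + 0 + 30
  = 48
Equation: 3x - 3z = 48

3x - 3z = 48


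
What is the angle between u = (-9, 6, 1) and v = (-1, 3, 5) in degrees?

u·v = (-9)·(-1) + 6·3 + 1·5 = 9 + 18 + 5 = 32
|u| = √((-9)² + 6² + 1²) = √118 ≈ 10.86
|v| = √((-1)² + 3² + 5²) = √35 ≈ 5.916
cos θ = (u·v)/(|u||v|) = 32/(10.86·5.916) ≈ 0.4979
θ = arccos(0.4979) ≈ 60.14°

60.14°


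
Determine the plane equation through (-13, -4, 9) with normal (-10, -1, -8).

The plane through P with normal n = (a, b, c) satisfies n·(r - P) = 0,
i.e. ax + by + cz = a·x₀ + b·y₀ + c·z₀.
d = (-10)·(-13) + (-1)·(-4) + (-8)·9
  = 130 + 4 - 72
  = 62
Equation: -10x - y - 8z = 62

-10x - y - 8z = 62


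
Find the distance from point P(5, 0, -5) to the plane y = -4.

distance = |a·x₀ + b·y₀ + c·z₀ - d| / √(a² + b² + c²)
  = |0·5 + 1·0 + 0·(-5) - (-4)| / √(0² + 1² + 0²)
  = |0 + 0 + 0 + 4| / √(0 + 1 + 0)
  = |4| / √1
  = 4 / 1
  ≈ 4

4


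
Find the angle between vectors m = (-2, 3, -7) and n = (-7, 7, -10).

m·n = (-2)·(-7) + 3·7 + (-7)·(-10) = 14 + 21 + 70 = 105
|m| = √((-2)² + 3² + (-7)²) = √62 ≈ 7.874
|n| = √((-7)² + 7² + (-10)²) = √198 ≈ 14.07
cos θ = (m·n)/(|m||n|) = 105/(7.874·14.07) ≈ 0.9477
θ = arccos(0.9477) ≈ 18.62°

18.62°


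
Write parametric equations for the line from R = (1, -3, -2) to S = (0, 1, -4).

Direction vector d = S - R = (0 - 1, 1 + 3, -4 + 2) = (-1, 4, -2)
Parametric form r = R + t·d:
x = 1 - t, y = -3 + 4t, z = -2 - 2t

x = 1 - t, y = -3 + 4t, z = -2 - 2t


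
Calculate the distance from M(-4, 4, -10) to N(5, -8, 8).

d = √[(x₂-x₁)² + (y₂-y₁)² + (z₂-z₁)²]
  = √[9² + (-12)² + 18²]
  = √[81 + 144 + 324]
  = √549
  ≈ 23.43

23.43


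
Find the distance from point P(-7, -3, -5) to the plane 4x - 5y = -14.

distance = |a·x₀ + b·y₀ + c·z₀ - d| / √(a² + b² + c²)
  = |4·(-7) + (-5)·(-3) + 0·(-5) - (-14)| / √(4² + (-5)² + 0²)
  = |-28 + 15 + 0 + 14| / √(16 + 25 + 0)
  = |1| / √41
  = 1 / 6.403
  ≈ 0.1562

0.1562


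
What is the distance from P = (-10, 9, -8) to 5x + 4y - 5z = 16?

distance = |a·x₀ + b·y₀ + c·z₀ - d| / √(a² + b² + c²)
  = |5·(-10) + 4·9 + (-5)·(-8) - 16| / √(5² + 4² + (-5)²)
  = |-50 + 36 + 40 - 16| / √(25 + 16 + 25)
  = |10| / √66
  = 10 / 8.124
  ≈ 1.231

1.231


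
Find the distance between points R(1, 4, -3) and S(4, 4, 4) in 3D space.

d = √[(x₂-x₁)² + (y₂-y₁)² + (z₂-z₁)²]
  = √[3² + 0² + 7²]
  = √[9 + 0 + 49]
  = √58
  ≈ 7.616

7.616


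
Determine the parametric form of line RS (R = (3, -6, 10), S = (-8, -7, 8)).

Direction vector d = S - R = (-8 - 3, -7 + 6, 8 - 10) = (-11, -1, -2)
Parametric form r = R + t·d:
x = 3 - 11t, y = -6 - t, z = 10 - 2t

x = 3 - 11t, y = -6 - t, z = 10 - 2t


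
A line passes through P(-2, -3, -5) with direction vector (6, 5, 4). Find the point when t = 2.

P(t) = P + t·d
  = (-2 + 6·2, -3 + 5·2, -5 + 4·2)
  = (-2 + 12, -3 + 10, -5 + 8)
  = (10, 7, 3)

(10, 7, 3)


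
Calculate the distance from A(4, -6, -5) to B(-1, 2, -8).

d = √[(x₂-x₁)² + (y₂-y₁)² + (z₂-z₁)²]
  = √[(-5)² + 8² + (-3)²]
  = √[25 + 64 + 9]
  = √98
  ≈ 9.899

9.899


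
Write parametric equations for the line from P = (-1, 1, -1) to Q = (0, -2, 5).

Direction vector d = Q - P = (0 + 1, -2 - 1, 5 + 1) = (1, -3, 6)
Parametric form r = P + t·d:
x = -1 + t, y = 1 - 3t, z = -1 + 6t

x = -1 + t, y = 1 - 3t, z = -1 + 6t


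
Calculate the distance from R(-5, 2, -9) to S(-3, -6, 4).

d = √[(x₂-x₁)² + (y₂-y₁)² + (z₂-z₁)²]
  = √[2² + (-8)² + 13²]
  = √[4 + 64 + 169]
  = √237
  ≈ 15.39

15.39


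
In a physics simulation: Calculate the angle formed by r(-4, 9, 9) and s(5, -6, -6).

r·s = (-4)·5 + 9·(-6) + 9·(-6) = -20 - 54 - 54 = -128
|r| = √((-4)² + 9² + 9²) = √178 ≈ 13.34
|s| = √(5² + (-6)² + (-6)²) = √97 ≈ 9.849
cos θ = (r·s)/(|r||s|) = -128/(13.34·9.849) ≈ -0.9741
θ = arccos(-0.9741) ≈ 166.9°

166.9°


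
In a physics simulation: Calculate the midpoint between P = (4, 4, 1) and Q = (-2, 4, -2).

M = ((x₁+x₂)/2, (y₁+y₂)/2, (z₁+z₂)/2)
  = ((4 - 2)/2, (4 + 4)/2, (1 - 2)/2)
  = (2/2, 8/2, -1/2)
  = (1, 4, -0.5)

(1, 4, -0.5)


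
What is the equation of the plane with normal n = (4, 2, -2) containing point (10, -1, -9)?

The plane through P with normal n = (a, b, c) satisfies n·(r - P) = 0,
i.e. ax + by + cz = a·x₀ + b·y₀ + c·z₀.
d = 4·10 + 2·(-1) + (-2)·(-9)
  = 40 - 2 + 18
  = 56
Equation: 4x + 2y - 2z = 56

4x + 2y - 2z = 56


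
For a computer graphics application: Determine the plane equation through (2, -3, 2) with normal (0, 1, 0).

The plane through P with normal n = (a, b, c) satisfies n·(r - P) = 0,
i.e. ax + by + cz = a·x₀ + b·y₀ + c·z₀.
d = 0·2 + 1·(-3) + 0·2
  = 0 - 3 + 0
  = -3
Equation: y = -3

y = -3


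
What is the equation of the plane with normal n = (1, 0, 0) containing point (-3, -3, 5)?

The plane through P with normal n = (a, b, c) satisfies n·(r - P) = 0,
i.e. ax + by + cz = a·x₀ + b·y₀ + c·z₀.
d = 1·(-3) + 0·(-3) + 0·5
  = -3 + 0 + 0
  = -3
Equation: x = -3

x = -3


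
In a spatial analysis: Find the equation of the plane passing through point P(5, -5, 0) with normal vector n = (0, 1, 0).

The plane through P with normal n = (a, b, c) satisfies n·(r - P) = 0,
i.e. ax + by + cz = a·x₀ + b·y₀ + c·z₀.
d = 0·5 + 1·(-5) + 0·0
  = 0 - 5 + 0
  = -5
Equation: y = -5

y = -5


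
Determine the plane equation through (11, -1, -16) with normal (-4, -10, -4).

The plane through P with normal n = (a, b, c) satisfies n·(r - P) = 0,
i.e. ax + by + cz = a·x₀ + b·y₀ + c·z₀.
d = (-4)·11 + (-10)·(-1) + (-4)·(-16)
  = -44 + 10 + 64
  = 30
Equation: -4x - 10y - 4z = 30

-4x - 10y - 4z = 30


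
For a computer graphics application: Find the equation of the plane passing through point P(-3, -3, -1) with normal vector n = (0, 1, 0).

The plane through P with normal n = (a, b, c) satisfies n·(r - P) = 0,
i.e. ax + by + cz = a·x₀ + b·y₀ + c·z₀.
d = 0·(-3) + 1·(-3) + 0·(-1)
  = 0 - 3 + 0
  = -3
Equation: y = -3

y = -3


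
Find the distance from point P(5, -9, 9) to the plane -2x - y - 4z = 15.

distance = |a·x₀ + b·y₀ + c·z₀ - d| / √(a² + b² + c²)
  = |(-2)·5 + (-1)·(-9) + (-4)·9 - 15| / √((-2)² + (-1)² + (-4)²)
  = |-10 + 9 - 36 - 15| / √(4 + 1 + 16)
  = |-52| / √21
  = 52 / 4.583
  ≈ 11.35

11.35


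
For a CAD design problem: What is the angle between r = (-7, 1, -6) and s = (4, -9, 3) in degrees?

r·s = (-7)·4 + 1·(-9) + (-6)·3 = -28 - 9 - 18 = -55
|r| = √((-7)² + 1² + (-6)²) = √86 ≈ 9.274
|s| = √(4² + (-9)² + 3²) = √106 ≈ 10.3
cos θ = (r·s)/(|r||s|) = -55/(9.274·10.3) ≈ -0.5761
θ = arccos(-0.5761) ≈ 125.2°

125.2°


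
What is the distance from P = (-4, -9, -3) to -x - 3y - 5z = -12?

distance = |a·x₀ + b·y₀ + c·z₀ - d| / √(a² + b² + c²)
  = |(-1)·(-4) + (-3)·(-9) + (-5)·(-3) - (-12)| / √((-1)² + (-3)² + (-5)²)
  = |4 + 27 + 15 + 12| / √(1 + 9 + 25)
  = |58| / √35
  = 58 / 5.916
  ≈ 9.804

9.804


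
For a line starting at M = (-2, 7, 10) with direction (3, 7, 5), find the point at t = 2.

P(t) = M + t·d
  = (-2 + 3·2, 7 + 7·2, 10 + 5·2)
  = (-2 + 6, 7 + 14, 10 + 10)
  = (4, 21, 20)

(4, 21, 20)


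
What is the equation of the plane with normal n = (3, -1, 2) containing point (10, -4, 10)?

The plane through P with normal n = (a, b, c) satisfies n·(r - P) = 0,
i.e. ax + by + cz = a·x₀ + b·y₀ + c·z₀.
d = 3·10 + (-1)·(-4) + 2·10
  = 30 + 4 + 20
  = 54
Equation: 3x - y + 2z = 54

3x - y + 2z = 54


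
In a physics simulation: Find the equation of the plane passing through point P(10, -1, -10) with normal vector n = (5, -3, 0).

The plane through P with normal n = (a, b, c) satisfies n·(r - P) = 0,
i.e. ax + by + cz = a·x₀ + b·y₀ + c·z₀.
d = 5·10 + (-3)·(-1) + 0·(-10)
  = 50 + 3 + 0
  = 53
Equation: 5x - 3y = 53

5x - 3y = 53


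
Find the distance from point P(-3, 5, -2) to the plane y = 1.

distance = |a·x₀ + b·y₀ + c·z₀ - d| / √(a² + b² + c²)
  = |0·(-3) + 1·5 + 0·(-2) - 1| / √(0² + 1² + 0²)
  = |0 + 5 + 0 - 1| / √(0 + 1 + 0)
  = |4| / √1
  = 4 / 1
  ≈ 4

4


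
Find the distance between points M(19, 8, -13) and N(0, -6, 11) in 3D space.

d = √[(x₂-x₁)² + (y₂-y₁)² + (z₂-z₁)²]
  = √[(-19)² + (-14)² + 24²]
  = √[361 + 196 + 576]
  = √1133
  ≈ 33.66

33.66


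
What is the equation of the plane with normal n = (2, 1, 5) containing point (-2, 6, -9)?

The plane through P with normal n = (a, b, c) satisfies n·(r - P) = 0,
i.e. ax + by + cz = a·x₀ + b·y₀ + c·z₀.
d = 2·(-2) + 1·6 + 5·(-9)
  = -4 + 6 - 45
  = -43
Equation: 2x + y + 5z = -43

2x + y + 5z = -43


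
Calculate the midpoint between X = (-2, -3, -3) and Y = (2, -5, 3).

M = ((x₁+x₂)/2, (y₁+y₂)/2, (z₁+z₂)/2)
  = ((-2 + 2)/2, (-3 - 5)/2, (-3 + 3)/2)
  = (0/2, -8/2, 0/2)
  = (0, -4, 0)

(0, -4, 0)


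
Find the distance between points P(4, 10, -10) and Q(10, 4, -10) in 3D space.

d = √[(x₂-x₁)² + (y₂-y₁)² + (z₂-z₁)²]
  = √[6² + (-6)² + 0²]
  = √[36 + 36 + 0]
  = √72
  ≈ 8.485

8.485


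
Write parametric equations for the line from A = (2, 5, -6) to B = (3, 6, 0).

Direction vector d = B - A = (3 - 2, 6 - 5, 0 + 6) = (1, 1, 6)
Parametric form r = A + t·d:
x = 2 + t, y = 5 + t, z = -6 + 6t

x = 2 + t, y = 5 + t, z = -6 + 6t


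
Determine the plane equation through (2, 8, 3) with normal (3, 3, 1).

The plane through P with normal n = (a, b, c) satisfies n·(r - P) = 0,
i.e. ax + by + cz = a·x₀ + b·y₀ + c·z₀.
d = 3·2 + 3·8 + 1·3
  = 6 + 24 + 3
  = 33
Equation: 3x + 3y + z = 33

3x + 3y + z = 33


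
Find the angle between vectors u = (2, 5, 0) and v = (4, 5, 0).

u·v = 2·4 + 5·5 + 0·0 = 8 + 25 + 0 = 33
|u| = √(2² + 5² + 0²) = √29 ≈ 5.385
|v| = √(4² + 5² + 0²) = √41 ≈ 6.403
cos θ = (u·v)/(|u||v|) = 33/(5.385·6.403) ≈ 0.957
θ = arccos(0.957) ≈ 16.86°

16.86°


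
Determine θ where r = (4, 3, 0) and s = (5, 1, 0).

r·s = 4·5 + 3·1 + 0·0 = 20 + 3 + 0 = 23
|r| = √(4² + 3² + 0²) = √25 ≈ 5
|s| = √(5² + 1² + 0²) = √26 ≈ 5.099
cos θ = (r·s)/(|r||s|) = 23/(5·5.099) ≈ 0.9021
θ = arccos(0.9021) ≈ 25.56°

25.56°


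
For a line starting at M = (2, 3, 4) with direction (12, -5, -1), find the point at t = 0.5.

P(t) = M + t·d
  = (2 + 12·0.5, 3 + (-5)·0.5, 4 + (-1)·0.5)
  = (2 + 6, 3 - 2.5, 4 - 0.5)
  = (8, 0.5, 3.5)

(8, 0.5, 3.5)


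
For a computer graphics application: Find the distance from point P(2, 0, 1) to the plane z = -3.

distance = |a·x₀ + b·y₀ + c·z₀ - d| / √(a² + b² + c²)
  = |0·2 + 0·0 + 1·1 - (-3)| / √(0² + 0² + 1²)
  = |0 + 0 + 1 + 3| / √(0 + 0 + 1)
  = |4| / √1
  = 4 / 1
  ≈ 4

4


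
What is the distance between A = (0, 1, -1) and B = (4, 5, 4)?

d = √[(x₂-x₁)² + (y₂-y₁)² + (z₂-z₁)²]
  = √[4² + 4² + 5²]
  = √[16 + 16 + 25]
  = √57
  ≈ 7.55

7.55


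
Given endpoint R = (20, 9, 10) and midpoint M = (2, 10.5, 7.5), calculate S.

S = 2M - R
  = (2·2 - 20, 2·10.5 - 9, 2·7.5 - 10)
  = (4 - 20, 21 - 9, 15 - 10)
  = (-16, 12, 5)

(-16, 12, 5)


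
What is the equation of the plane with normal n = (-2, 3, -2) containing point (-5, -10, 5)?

The plane through P with normal n = (a, b, c) satisfies n·(r - P) = 0,
i.e. ax + by + cz = a·x₀ + b·y₀ + c·z₀.
d = (-2)·(-5) + 3·(-10) + (-2)·5
  = 10 - 30 - 10
  = -30
Equation: -2x + 3y - 2z = -30

-2x + 3y - 2z = -30


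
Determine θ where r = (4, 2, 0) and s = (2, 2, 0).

r·s = 4·2 + 2·2 + 0·0 = 8 + 4 + 0 = 12
|r| = √(4² + 2² + 0²) = √20 ≈ 4.472
|s| = √(2² + 2² + 0²) = √8 ≈ 2.828
cos θ = (r·s)/(|r||s|) = 12/(4.472·2.828) ≈ 0.9487
θ = arccos(0.9487) ≈ 18.43°

18.43°


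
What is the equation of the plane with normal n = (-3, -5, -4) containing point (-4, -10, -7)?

The plane through P with normal n = (a, b, c) satisfies n·(r - P) = 0,
i.e. ax + by + cz = a·x₀ + b·y₀ + c·z₀.
d = (-3)·(-4) + (-5)·(-10) + (-4)·(-7)
  = 12 + 50 + 28
  = 90
Equation: -3x - 5y - 4z = 90

-3x - 5y - 4z = 90


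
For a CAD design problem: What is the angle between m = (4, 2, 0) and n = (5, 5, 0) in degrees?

m·n = 4·5 + 2·5 + 0·0 = 20 + 10 + 0 = 30
|m| = √(4² + 2² + 0²) = √20 ≈ 4.472
|n| = √(5² + 5² + 0²) = √50 ≈ 7.071
cos θ = (m·n)/(|m||n|) = 30/(4.472·7.071) ≈ 0.9487
θ = arccos(0.9487) ≈ 18.43°

18.43°


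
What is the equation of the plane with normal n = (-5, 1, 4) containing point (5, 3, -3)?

The plane through P with normal n = (a, b, c) satisfies n·(r - P) = 0,
i.e. ax + by + cz = a·x₀ + b·y₀ + c·z₀.
d = (-5)·5 + 1·3 + 4·(-3)
  = -25 + 3 - 12
  = -34
Equation: -5x + y + 4z = -34

-5x + y + 4z = -34


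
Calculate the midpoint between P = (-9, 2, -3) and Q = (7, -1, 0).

M = ((x₁+x₂)/2, (y₁+y₂)/2, (z₁+z₂)/2)
  = ((-9 + 7)/2, (2 - 1)/2, (-3 + 0)/2)
  = (-2/2, 1/2, -3/2)
  = (-1, 0.5, -1.5)

(-1, 0.5, -1.5)


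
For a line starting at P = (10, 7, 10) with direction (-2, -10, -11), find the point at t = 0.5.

P(t) = P + t·d
  = (10 + (-2)·0.5, 7 + (-10)·0.5, 10 + (-11)·0.5)
  = (10 - 1, 7 - 5, 10 - 5.5)
  = (9, 2, 4.5)

(9, 2, 4.5)


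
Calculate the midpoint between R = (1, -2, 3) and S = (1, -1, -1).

M = ((x₁+x₂)/2, (y₁+y₂)/2, (z₁+z₂)/2)
  = ((1 + 1)/2, (-2 - 1)/2, (3 - 1)/2)
  = (2/2, -3/2, 2/2)
  = (1, -1.5, 1)

(1, -1.5, 1)


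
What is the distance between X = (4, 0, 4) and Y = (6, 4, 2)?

d = √[(x₂-x₁)² + (y₂-y₁)² + (z₂-z₁)²]
  = √[2² + 4² + (-2)²]
  = √[4 + 16 + 4]
  = √24
  ≈ 4.899

4.899


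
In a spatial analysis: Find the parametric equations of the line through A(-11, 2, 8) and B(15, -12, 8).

Direction vector d = B - A = (15 + 11, -12 - 2, 8 - 8) = (26, -14, 0)
Parametric form r = A + t·d:
x = -11 + 26t, y = 2 - 14t, z = 8

x = -11 + 26t, y = 2 - 14t, z = 8


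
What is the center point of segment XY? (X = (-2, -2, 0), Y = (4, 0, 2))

M = ((x₁+x₂)/2, (y₁+y₂)/2, (z₁+z₂)/2)
  = ((-2 + 4)/2, (-2 + 0)/2, (0 + 2)/2)
  = (2/2, -2/2, 2/2)
  = (1, -1, 1)

(1, -1, 1)


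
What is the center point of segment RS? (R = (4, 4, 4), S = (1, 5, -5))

M = ((x₁+x₂)/2, (y₁+y₂)/2, (z₁+z₂)/2)
  = ((4 + 1)/2, (4 + 5)/2, (4 - 5)/2)
  = (5/2, 9/2, -1/2)
  = (2.5, 4.5, -0.5)

(2.5, 4.5, -0.5)


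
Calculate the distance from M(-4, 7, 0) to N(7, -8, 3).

d = √[(x₂-x₁)² + (y₂-y₁)² + (z₂-z₁)²]
  = √[11² + (-15)² + 3²]
  = √[121 + 225 + 9]
  = √355
  ≈ 18.84

18.84


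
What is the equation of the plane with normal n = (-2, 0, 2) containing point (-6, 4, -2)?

The plane through P with normal n = (a, b, c) satisfies n·(r - P) = 0,
i.e. ax + by + cz = a·x₀ + b·y₀ + c·z₀.
d = (-2)·(-6) + 0·4 + 2·(-2)
  = 12 + 0 - 4
  = 8
Equation: -2x + 2z = 8

-2x + 2z = 8


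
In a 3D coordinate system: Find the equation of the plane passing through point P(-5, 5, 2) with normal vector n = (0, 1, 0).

The plane through P with normal n = (a, b, c) satisfies n·(r - P) = 0,
i.e. ax + by + cz = a·x₀ + b·y₀ + c·z₀.
d = 0·(-5) + 1·5 + 0·2
  = 0 + 5 + 0
  = 5
Equation: y = 5

y = 5


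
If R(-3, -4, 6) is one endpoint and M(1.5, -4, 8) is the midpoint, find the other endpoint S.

S = 2M - R
  = (2·1.5 - (-3), 2·(-4) - (-4), 2·8 - 6)
  = (3 + 3, -8 + 4, 16 - 6)
  = (6, -4, 10)

(6, -4, 10)


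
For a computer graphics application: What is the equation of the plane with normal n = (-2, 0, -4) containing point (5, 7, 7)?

The plane through P with normal n = (a, b, c) satisfies n·(r - P) = 0,
i.e. ax + by + cz = a·x₀ + b·y₀ + c·z₀.
d = (-2)·5 + 0·7 + (-4)·7
  = -10 + 0 - 28
  = -38
Equation: -2x - 4z = -38

-2x - 4z = -38


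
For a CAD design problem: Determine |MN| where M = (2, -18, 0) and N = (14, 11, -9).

d = √[(x₂-x₁)² + (y₂-y₁)² + (z₂-z₁)²]
  = √[12² + 29² + (-9)²]
  = √[144 + 841 + 81]
  = √1066
  ≈ 32.65

32.65


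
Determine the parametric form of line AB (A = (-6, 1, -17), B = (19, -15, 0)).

Direction vector d = B - A = (19 + 6, -15 - 1, 0 + 17) = (25, -16, 17)
Parametric form r = A + t·d:
x = -6 + 25t, y = 1 - 16t, z = -17 + 17t

x = -6 + 25t, y = 1 - 16t, z = -17 + 17t


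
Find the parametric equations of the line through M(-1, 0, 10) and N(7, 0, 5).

Direction vector d = N - M = (7 + 1, 0 + 0, 5 - 10) = (8, 0, -5)
Parametric form r = M + t·d:
x = -1 + 8t, y = 0, z = 10 - 5t

x = -1 + 8t, y = 0, z = 10 - 5t


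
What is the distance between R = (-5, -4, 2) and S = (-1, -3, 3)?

d = √[(x₂-x₁)² + (y₂-y₁)² + (z₂-z₁)²]
  = √[4² + 1² + 1²]
  = √[16 + 1 + 1]
  = √18
  ≈ 4.243

4.243


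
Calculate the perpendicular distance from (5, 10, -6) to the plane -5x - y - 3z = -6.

distance = |a·x₀ + b·y₀ + c·z₀ - d| / √(a² + b² + c²)
  = |(-5)·5 + (-1)·10 + (-3)·(-6) - (-6)| / √((-5)² + (-1)² + (-3)²)
  = |-25 - 10 + 18 + 6| / √(25 + 1 + 9)
  = |-11| / √35
  = 11 / 5.916
  ≈ 1.859

1.859


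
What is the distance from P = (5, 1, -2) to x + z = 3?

distance = |a·x₀ + b·y₀ + c·z₀ - d| / √(a² + b² + c²)
  = |1·5 + 0·1 + 1·(-2) - 3| / √(1² + 0² + 1²)
  = |5 + 0 - 2 - 3| / √(1 + 0 + 1)
  = |0| / √2
  = 0 / 1.414
  ≈ 0

0


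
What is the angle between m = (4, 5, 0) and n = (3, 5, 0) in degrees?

m·n = 4·3 + 5·5 + 0·0 = 12 + 25 + 0 = 37
|m| = √(4² + 5² + 0²) = √41 ≈ 6.403
|n| = √(3² + 5² + 0²) = √34 ≈ 5.831
cos θ = (m·n)/(|m||n|) = 37/(6.403·5.831) ≈ 0.991
θ = arccos(0.991) ≈ 7.696°

7.696°


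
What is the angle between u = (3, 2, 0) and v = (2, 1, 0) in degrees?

u·v = 3·2 + 2·1 + 0·0 = 6 + 2 + 0 = 8
|u| = √(3² + 2² + 0²) = √13 ≈ 3.606
|v| = √(2² + 1² + 0²) = √5 ≈ 2.236
cos θ = (u·v)/(|u||v|) = 8/(3.606·2.236) ≈ 0.9923
θ = arccos(0.9923) ≈ 7.125°

7.125°


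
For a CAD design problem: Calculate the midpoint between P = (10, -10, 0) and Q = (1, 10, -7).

M = ((x₁+x₂)/2, (y₁+y₂)/2, (z₁+z₂)/2)
  = ((10 + 1)/2, (-10 + 10)/2, (0 - 7)/2)
  = (11/2, 0/2, -7/2)
  = (5.5, 0, -3.5)

(5.5, 0, -3.5)


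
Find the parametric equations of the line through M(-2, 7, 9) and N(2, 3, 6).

Direction vector d = N - M = (2 + 2, 3 - 7, 6 - 9) = (4, -4, -3)
Parametric form r = M + t·d:
x = -2 + 4t, y = 7 - 4t, z = 9 - 3t

x = -2 + 4t, y = 7 - 4t, z = 9 - 3t


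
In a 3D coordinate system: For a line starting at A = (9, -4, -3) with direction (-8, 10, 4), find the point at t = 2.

P(t) = A + t·d
  = (9 + (-8)·2, -4 + 10·2, -3 + 4·2)
  = (9 - 16, -4 + 20, -3 + 8)
  = (-7, 16, 5)

(-7, 16, 5)


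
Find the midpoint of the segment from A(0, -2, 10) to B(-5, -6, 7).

M = ((x₁+x₂)/2, (y₁+y₂)/2, (z₁+z₂)/2)
  = ((0 - 5)/2, (-2 - 6)/2, (10 + 7)/2)
  = (-5/2, -8/2, 17/2)
  = (-2.5, -4, 8.5)

(-2.5, -4, 8.5)


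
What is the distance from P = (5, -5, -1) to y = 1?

distance = |a·x₀ + b·y₀ + c·z₀ - d| / √(a² + b² + c²)
  = |0·5 + 1·(-5) + 0·(-1) - 1| / √(0² + 1² + 0²)
  = |0 - 5 + 0 - 1| / √(0 + 1 + 0)
  = |-6| / √1
  = 6 / 1
  ≈ 6

6


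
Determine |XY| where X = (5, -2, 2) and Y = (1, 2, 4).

d = √[(x₂-x₁)² + (y₂-y₁)² + (z₂-z₁)²]
  = √[(-4)² + 4² + 2²]
  = √[16 + 16 + 4]
  = √36
  ≈ 6

6


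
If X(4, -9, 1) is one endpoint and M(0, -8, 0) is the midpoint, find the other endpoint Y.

Y = 2M - X
  = (2·0 - 4, 2·(-8) - (-9), 2·0 - 1)
  = (0 - 4, -16 + 9, 0 - 1)
  = (-4, -7, -1)

(-4, -7, -1)


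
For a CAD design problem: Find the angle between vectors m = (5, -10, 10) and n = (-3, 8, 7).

m·n = 5·(-3) + (-10)·8 + 10·7 = -15 - 80 + 70 = -25
|m| = √(5² + (-10)² + 10²) = √225 ≈ 15
|n| = √((-3)² + 8² + 7²) = √122 ≈ 11.05
cos θ = (m·n)/(|m||n|) = -25/(15·11.05) ≈ -0.1509
θ = arccos(-0.1509) ≈ 98.68°

98.68°


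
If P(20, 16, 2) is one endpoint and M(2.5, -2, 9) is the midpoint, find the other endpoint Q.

Q = 2M - P
  = (2·2.5 - 20, 2·(-2) - 16, 2·9 - 2)
  = (5 - 20, -4 - 16, 18 - 2)
  = (-15, -20, 16)

(-15, -20, 16)


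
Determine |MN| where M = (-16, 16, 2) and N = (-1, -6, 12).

d = √[(x₂-x₁)² + (y₂-y₁)² + (z₂-z₁)²]
  = √[15² + (-22)² + 10²]
  = √[225 + 484 + 100]
  = √809
  ≈ 28.44

28.44


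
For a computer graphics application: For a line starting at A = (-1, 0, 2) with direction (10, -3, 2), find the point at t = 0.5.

P(t) = A + t·d
  = (-1 + 10·0.5, 0 + (-3)·0.5, 2 + 2·0.5)
  = (-1 + 5, 0 - 1.5, 2 + 1)
  = (4, -1.5, 3)

(4, -1.5, 3)
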